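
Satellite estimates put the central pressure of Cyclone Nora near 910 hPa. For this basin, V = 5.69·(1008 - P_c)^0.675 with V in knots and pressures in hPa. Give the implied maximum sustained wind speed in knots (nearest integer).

ΔP = 1008 − 910 = 98 hPa.
98^0.675 ≈ 22.084.
V ≈ 5.69 × 22.084 ≈ 125.7 kt.

126 kt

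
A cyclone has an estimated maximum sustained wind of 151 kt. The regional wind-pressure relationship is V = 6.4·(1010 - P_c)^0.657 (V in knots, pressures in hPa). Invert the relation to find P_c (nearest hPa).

887 hPa

ΔP = (V / 6.4)^(1/0.657) = (151/6.4)^1.522.
151/6.4 = 23.594; 23.594^1.522 ≈ 122.88 hPa.
P_c = 1010 − 122.88 = 887.12 ≈ 887 hPa.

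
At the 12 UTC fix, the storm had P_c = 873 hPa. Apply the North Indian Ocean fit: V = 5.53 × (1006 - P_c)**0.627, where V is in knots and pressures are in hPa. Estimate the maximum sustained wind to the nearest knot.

119 kt

ΔP = 1006 − 873 = 133 hPa.
133^0.627 ≈ 21.461.
V ≈ 5.53 × 21.461 ≈ 118.7 kt.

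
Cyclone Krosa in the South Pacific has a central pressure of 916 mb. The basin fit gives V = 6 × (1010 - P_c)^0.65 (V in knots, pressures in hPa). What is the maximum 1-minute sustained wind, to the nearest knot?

115 kt

ΔP = 1010 − 916 = 94 mb.
94^0.65 ≈ 19.166.
V ≈ 6 × 19.166 ≈ 115.0 kt.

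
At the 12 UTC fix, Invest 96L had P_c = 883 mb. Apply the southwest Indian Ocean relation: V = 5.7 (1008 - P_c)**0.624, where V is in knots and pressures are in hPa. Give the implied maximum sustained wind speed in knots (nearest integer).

ΔP = 1008 − 883 = 125 mb.
125^0.624 ≈ 20.346.
V ≈ 5.7 × 20.346 ≈ 116.0 kt.

116 kt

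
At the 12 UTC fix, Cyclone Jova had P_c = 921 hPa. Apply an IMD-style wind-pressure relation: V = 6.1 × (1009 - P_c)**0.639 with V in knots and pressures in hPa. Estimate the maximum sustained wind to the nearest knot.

107 kt

ΔP = 1009 − 921 = 88 hPa.
88^0.639 ≈ 17.479.
V ≈ 6.1 × 17.479 ≈ 106.6 kt.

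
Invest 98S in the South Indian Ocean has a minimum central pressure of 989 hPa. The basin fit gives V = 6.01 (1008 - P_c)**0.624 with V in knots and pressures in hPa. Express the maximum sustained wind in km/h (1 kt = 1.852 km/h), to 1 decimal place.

ΔP = 1008 − 989 = 19 hPa.
V ≈ 6.01 × 19^0.624 = 6.01 × 6.280 ≈ 37.741 kt.
37.741 × 1.852 ≈ 69.90 km/h → 69.9 km/h.

69.9 km/h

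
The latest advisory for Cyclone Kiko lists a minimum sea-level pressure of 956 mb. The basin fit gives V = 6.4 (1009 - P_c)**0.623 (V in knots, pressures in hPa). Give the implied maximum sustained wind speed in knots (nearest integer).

76 kt

ΔP = 1009 − 956 = 53 mb.
53^0.623 ≈ 11.864.
V ≈ 6.4 × 11.864 ≈ 75.9 kt.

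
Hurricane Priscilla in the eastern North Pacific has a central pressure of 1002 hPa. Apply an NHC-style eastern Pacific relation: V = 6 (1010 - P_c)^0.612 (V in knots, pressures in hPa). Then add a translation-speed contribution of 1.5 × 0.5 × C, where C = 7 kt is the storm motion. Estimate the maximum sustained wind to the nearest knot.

27 kt

ΔP = 1010 − 1002 = 8 hPa.
8^0.612 ≈ 3.570.
V ≈ 6 × 3.570 ≈ 21.4 kt.
Translation term: 1.5 × 0.5 × 7 = 5.25 kt.
Corrected V ≈ 26.65 kt → 27 kt.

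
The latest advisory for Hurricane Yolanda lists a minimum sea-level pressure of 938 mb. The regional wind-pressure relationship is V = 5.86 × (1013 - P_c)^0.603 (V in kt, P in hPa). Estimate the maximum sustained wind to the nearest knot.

ΔP = 1013 − 938 = 75 mb.
75^0.603 ≈ 13.510.
V ≈ 5.86 × 13.510 ≈ 79.2 kt.

79 kt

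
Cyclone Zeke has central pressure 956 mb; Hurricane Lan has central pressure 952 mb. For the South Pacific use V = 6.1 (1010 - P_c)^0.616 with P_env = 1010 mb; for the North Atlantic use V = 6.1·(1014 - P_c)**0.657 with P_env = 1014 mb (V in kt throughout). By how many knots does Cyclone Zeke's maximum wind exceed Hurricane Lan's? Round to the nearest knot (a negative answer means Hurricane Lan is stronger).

Cyclone Zeke: ΔP = 54; V ≈ 6.1 × 54^0.616 ≈ 71.20 kt.
Hurricane Lan: ΔP = 62; V ≈ 6.1 × 62^0.657 ≈ 91.82 kt.
Difference ≈ 71.20 − 91.82 = -20.62 → -21 kt.

-21 kt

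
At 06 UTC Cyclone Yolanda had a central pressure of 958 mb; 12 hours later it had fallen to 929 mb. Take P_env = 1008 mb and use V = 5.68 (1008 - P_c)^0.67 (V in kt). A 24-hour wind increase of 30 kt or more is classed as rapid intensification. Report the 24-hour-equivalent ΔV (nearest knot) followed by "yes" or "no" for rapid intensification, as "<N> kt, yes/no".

V₁: ΔP = 50, V ≈ 5.68 × 50^0.67 ≈ 78.10 kt.
V₂: ΔP = 79, V ≈ 5.68 × 79^0.67 ≈ 106.11 kt.
ΔV over 12 h = 28.01 kt → 24 h equivalent = 28.01 × 24/12 ≈ 56.02 kt.
56 kt ≥ 30 kt ⇒ rapid intensification.

56 kt, yes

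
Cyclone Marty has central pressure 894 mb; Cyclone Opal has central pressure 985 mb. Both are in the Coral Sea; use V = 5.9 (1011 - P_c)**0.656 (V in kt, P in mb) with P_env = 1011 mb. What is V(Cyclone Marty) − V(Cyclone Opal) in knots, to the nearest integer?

84 kt

Cyclone Marty: ΔP = 117; V ≈ 5.9 × 117^0.656 ≈ 134.15 kt.
Cyclone Opal: ΔP = 26; V ≈ 5.9 × 26^0.656 ≈ 50.01 kt.
Difference ≈ 134.15 − 50.01 = 84.14 → 84 kt.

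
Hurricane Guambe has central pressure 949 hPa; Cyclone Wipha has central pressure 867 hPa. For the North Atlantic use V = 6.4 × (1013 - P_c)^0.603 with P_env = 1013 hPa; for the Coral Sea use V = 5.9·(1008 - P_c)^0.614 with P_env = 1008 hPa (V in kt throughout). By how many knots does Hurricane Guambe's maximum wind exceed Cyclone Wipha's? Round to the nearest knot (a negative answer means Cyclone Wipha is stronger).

Hurricane Guambe: ΔP = 64; V ≈ 6.4 × 64^0.603 ≈ 78.58 kt.
Cyclone Wipha: ΔP = 141; V ≈ 5.9 × 141^0.614 ≈ 123.16 kt.
Difference ≈ 78.58 − 123.16 = -44.58 → -45 kt.

-45 kt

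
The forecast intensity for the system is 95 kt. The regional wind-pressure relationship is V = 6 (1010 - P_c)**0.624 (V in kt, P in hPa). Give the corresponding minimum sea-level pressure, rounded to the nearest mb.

926 mb

ΔP = (V / 6)^(1/0.624) = (95/6)^1.603.
95/6 = 15.833; 15.833^1.603 ≈ 83.64 mb.
P_c = 1010 − 83.64 = 926.36 ≈ 926 mb.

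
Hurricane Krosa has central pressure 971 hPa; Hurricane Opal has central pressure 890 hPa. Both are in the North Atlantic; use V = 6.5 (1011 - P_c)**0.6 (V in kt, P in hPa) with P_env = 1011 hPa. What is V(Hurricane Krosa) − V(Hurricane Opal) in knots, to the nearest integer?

-56 kt

Hurricane Krosa: ΔP = 40; V ≈ 6.5 × 40^0.6 ≈ 59.45 kt.
Hurricane Opal: ΔP = 121; V ≈ 6.5 × 121^0.6 ≈ 115.50 kt.
Difference ≈ 59.45 − 115.50 = -56.05 → -56 kt.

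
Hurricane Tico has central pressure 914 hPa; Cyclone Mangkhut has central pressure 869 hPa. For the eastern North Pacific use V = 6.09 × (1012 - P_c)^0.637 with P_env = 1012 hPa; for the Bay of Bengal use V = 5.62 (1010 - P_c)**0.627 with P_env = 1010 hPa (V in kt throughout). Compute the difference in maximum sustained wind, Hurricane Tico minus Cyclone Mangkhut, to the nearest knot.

-12 kt

Hurricane Tico: ΔP = 98; V ≈ 6.09 × 98^0.637 ≈ 112.99 kt.
Cyclone Mangkhut: ΔP = 141; V ≈ 5.62 × 141^0.627 ≈ 125.11 kt.
Difference ≈ 112.99 − 125.11 = -12.12 → -12 kt.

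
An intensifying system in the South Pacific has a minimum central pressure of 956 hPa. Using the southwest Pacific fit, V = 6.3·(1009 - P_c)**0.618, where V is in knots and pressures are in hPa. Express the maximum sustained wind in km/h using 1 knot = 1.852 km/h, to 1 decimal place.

135.7 km/h

ΔP = 1009 − 956 = 53 hPa.
V ≈ 6.3 × 53^0.618 = 6.3 × 11.631 ≈ 73.273 kt.
73.273 × 1.852 ≈ 135.70 km/h → 135.7 km/h.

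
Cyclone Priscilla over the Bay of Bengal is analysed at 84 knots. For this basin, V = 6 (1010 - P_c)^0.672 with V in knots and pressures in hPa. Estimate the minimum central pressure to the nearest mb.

ΔP = (V / 6)^(1/0.672) = (84/6)^1.488.
84/6 = 14.000; 14.000^1.488 ≈ 50.76 mb.
P_c = 1010 − 50.76 = 959.24 ≈ 959 mb.

959 mb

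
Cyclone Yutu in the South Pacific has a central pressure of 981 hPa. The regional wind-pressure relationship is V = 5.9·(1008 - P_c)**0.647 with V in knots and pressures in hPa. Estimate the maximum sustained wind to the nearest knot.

ΔP = 1008 − 981 = 27 hPa.
27^0.647 ≈ 8.435.
V ≈ 5.9 × 8.435 ≈ 49.8 kt.

50 kt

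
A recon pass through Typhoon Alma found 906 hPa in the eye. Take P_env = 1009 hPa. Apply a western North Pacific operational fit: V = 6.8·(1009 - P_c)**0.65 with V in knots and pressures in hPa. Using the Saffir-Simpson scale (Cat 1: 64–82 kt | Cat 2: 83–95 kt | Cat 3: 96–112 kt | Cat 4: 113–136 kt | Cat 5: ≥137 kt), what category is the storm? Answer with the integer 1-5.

ΔP = 1009 − 906 = 103 hPa.
V ≈ 6.8 × 103^0.65 = 6.8 × 20.34 ≈ 138 kt.
138 kt falls in the Category 5 band.

5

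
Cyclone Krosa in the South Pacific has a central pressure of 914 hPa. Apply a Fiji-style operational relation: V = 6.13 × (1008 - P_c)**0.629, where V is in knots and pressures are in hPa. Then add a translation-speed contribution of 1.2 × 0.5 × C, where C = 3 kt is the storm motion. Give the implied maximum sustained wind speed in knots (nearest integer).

109 kt

ΔP = 1008 − 914 = 94 hPa.
94^0.629 ≈ 17.422.
V ≈ 6.13 × 17.422 ≈ 106.8 kt.
Translation term: 1.2 × 0.5 × 3 = 1.8 kt.
Corrected V ≈ 108.6 kt → 109 kt.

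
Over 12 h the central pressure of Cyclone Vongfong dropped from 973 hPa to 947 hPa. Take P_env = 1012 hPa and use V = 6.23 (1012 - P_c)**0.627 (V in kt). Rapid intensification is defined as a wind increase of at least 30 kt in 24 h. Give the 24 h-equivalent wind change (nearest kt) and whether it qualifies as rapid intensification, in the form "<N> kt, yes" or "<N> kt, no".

V₁: ΔP = 39, V ≈ 6.23 × 39^0.627 ≈ 61.96 kt.
V₂: ΔP = 65, V ≈ 6.23 × 65^0.627 ≈ 85.35 kt.
ΔV over 12 h = 23.39 kt → 24 h equivalent = 23.39 × 24/12 ≈ 46.78 kt.
47 kt ≥ 30 kt ⇒ rapid intensification.

47 kt, yes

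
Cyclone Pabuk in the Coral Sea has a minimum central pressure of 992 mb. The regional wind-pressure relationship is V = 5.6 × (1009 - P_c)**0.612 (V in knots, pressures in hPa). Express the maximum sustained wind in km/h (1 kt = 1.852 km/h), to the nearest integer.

ΔP = 1009 − 992 = 17 mb.
V ≈ 5.6 × 17^0.612 = 5.6 × 5.663 ≈ 31.712 kt.
31.712 × 1.852 ≈ 58.73 km/h → 59 km/h.

59 km/h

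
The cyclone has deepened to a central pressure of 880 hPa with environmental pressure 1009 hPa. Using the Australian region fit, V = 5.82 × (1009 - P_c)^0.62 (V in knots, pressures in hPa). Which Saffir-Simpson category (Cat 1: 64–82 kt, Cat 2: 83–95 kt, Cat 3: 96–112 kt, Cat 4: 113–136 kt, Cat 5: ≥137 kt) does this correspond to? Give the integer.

ΔP = 1009 − 880 = 129 hPa.
V ≈ 5.82 × 129^0.62 = 5.82 × 20.35 ≈ 118 kt.
118 kt falls in the Category 4 band.

4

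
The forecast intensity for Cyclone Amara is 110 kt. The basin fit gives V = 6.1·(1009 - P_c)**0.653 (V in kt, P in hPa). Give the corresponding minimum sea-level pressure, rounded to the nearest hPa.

925 hPa

ΔP = (V / 6.1)^(1/0.653) = (110/6.1)^1.531.
110/6.1 = 18.033; 18.033^1.531 ≈ 83.85 hPa.
P_c = 1009 − 83.85 = 925.15 ≈ 925 hPa.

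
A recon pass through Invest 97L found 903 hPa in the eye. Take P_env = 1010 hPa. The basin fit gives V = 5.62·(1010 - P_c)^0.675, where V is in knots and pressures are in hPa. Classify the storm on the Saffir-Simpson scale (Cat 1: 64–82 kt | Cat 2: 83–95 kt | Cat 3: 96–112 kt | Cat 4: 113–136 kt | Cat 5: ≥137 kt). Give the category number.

4

ΔP = 1010 − 903 = 107 hPa.
V ≈ 5.62 × 107^0.675 = 5.62 × 23.43 ≈ 132 kt.
132 kt falls in the Category 4 band.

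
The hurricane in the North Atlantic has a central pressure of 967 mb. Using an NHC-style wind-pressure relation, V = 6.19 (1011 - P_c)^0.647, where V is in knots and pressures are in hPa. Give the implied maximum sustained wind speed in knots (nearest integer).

ΔP = 1011 − 967 = 44 mb.
44^0.647 ≈ 11.569.
V ≈ 6.19 × 11.569 ≈ 71.6 kt.

72 kt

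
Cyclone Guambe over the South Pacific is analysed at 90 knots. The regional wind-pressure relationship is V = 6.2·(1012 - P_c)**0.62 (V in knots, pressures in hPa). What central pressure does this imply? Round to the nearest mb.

ΔP = (V / 6.2)^(1/0.62) = (90/6.2)^1.613.
90/6.2 = 14.516; 14.516^1.613 ≈ 74.81 mb.
P_c = 1012 − 74.81 = 937.19 ≈ 937 mb.

937 mb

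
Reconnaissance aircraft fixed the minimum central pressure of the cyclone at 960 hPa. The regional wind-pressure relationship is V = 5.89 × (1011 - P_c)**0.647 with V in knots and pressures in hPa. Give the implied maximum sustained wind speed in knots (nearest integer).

75 kt

ΔP = 1011 − 960 = 51 hPa.
51^0.647 ≈ 12.729.
V ≈ 5.89 × 12.729 ≈ 75.0 kt.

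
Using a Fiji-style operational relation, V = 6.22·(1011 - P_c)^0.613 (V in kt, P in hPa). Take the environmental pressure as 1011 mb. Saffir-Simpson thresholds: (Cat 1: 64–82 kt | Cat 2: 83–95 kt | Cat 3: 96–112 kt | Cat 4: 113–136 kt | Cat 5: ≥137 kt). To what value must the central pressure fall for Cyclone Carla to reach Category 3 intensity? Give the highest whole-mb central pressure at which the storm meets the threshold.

Category 3 begins at V = 96 kt.
Required ΔP = (96/6.22)^(1/0.613) = 15.434^1.631 ≈ 86.85 mb.
P_c ≤ 1011 − 86.85 = 924.15, so the highest integer P_c is 924 mb.

924 mb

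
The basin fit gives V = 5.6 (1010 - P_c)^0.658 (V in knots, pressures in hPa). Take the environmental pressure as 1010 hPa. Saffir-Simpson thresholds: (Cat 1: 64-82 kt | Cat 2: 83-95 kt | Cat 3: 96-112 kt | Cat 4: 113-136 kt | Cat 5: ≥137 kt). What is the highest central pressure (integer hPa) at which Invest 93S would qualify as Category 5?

881 hPa

Category 5 begins at V = 137 kt.
Required ΔP = (137/5.6)^(1/0.658) = 24.464^1.520 ≈ 128.89 hPa.
P_c ≤ 1010 − 128.89 = 881.11, so the highest integer P_c is 881 hPa.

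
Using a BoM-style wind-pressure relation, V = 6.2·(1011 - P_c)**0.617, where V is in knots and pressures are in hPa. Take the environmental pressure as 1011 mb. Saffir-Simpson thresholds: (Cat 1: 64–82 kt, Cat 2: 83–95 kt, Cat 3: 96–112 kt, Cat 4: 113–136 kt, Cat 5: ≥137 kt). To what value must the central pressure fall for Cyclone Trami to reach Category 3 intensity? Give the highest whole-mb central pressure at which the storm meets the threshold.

Category 3 begins at V = 96 kt.
Required ΔP = (96/6.2)^(1/0.617) = 15.484^1.621 ≈ 84.82 mb.
P_c ≤ 1011 − 84.82 = 926.18, so the highest integer P_c is 926 mb.

926 mb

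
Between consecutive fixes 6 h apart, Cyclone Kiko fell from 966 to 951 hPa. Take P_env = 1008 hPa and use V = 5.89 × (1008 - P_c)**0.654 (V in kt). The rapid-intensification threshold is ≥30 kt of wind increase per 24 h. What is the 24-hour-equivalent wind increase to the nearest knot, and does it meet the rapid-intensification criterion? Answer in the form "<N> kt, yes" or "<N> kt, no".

V₁: ΔP = 42, V ≈ 5.89 × 42^0.654 ≈ 67.88 kt.
V₂: ΔP = 57, V ≈ 5.89 × 57^0.654 ≈ 82.88 kt.
ΔV over 6 h = 15.00 kt → 24 h equivalent = 15.00 × 24/6 ≈ 60.00 kt.
60 kt ≥ 30 kt ⇒ rapid intensification.

60 kt, yes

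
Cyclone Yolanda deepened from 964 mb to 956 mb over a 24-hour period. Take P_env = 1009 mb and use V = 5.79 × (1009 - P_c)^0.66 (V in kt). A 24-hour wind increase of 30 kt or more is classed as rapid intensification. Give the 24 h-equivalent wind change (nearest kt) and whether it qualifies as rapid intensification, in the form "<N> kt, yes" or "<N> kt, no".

V₁: ΔP = 45, V ≈ 5.79 × 45^0.66 ≈ 71.42 kt.
V₂: ΔP = 53, V ≈ 5.79 × 53^0.66 ≈ 79.56 kt.
ΔV over 24 h = 8.14 kt → 24 h equivalent = 8.14 × 24/24 ≈ 8.14 kt.
8 kt < 30 kt ⇒ not rapid intensification.

8 kt, no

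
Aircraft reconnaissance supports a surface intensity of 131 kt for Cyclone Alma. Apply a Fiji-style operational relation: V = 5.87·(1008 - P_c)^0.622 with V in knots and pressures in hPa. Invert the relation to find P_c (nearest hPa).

ΔP = (V / 5.87)^(1/0.622) = (131/5.87)^1.608.
131/5.87 = 22.317; 22.317^1.608 ≈ 147.31 hPa.
P_c = 1008 − 147.31 = 860.69 ≈ 861 hPa.

861 hPa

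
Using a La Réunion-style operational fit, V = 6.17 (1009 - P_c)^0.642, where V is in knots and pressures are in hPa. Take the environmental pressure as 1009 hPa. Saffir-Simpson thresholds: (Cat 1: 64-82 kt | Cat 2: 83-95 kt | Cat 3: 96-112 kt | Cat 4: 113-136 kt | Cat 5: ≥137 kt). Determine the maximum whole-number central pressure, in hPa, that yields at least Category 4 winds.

Category 4 begins at V = 113 kt.
Required ΔP = (113/6.17)^(1/0.642) = 18.314^1.558 ≈ 92.68 hPa.
P_c ≤ 1009 − 92.68 = 916.32, so the highest integer P_c is 916 hPa.

916 hPa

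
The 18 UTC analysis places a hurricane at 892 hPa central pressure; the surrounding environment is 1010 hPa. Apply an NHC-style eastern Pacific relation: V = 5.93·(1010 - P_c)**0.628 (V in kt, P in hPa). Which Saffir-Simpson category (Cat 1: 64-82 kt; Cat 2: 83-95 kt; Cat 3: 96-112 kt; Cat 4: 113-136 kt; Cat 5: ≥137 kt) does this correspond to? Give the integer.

4

ΔP = 1010 − 892 = 118 hPa.
V ≈ 5.93 × 118^0.628 = 5.93 × 20.01 ≈ 119 kt.
119 kt falls in the Category 4 band.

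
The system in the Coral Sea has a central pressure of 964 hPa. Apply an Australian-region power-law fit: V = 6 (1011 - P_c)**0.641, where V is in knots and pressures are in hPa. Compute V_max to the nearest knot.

ΔP = 1011 − 964 = 47 hPa.
47^0.641 ≈ 11.798.
V ≈ 6 × 11.798 ≈ 70.8 kt.

71 kt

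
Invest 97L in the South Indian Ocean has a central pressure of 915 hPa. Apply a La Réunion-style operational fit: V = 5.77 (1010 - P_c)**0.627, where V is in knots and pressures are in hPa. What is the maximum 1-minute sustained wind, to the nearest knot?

100 kt

ΔP = 1010 − 915 = 95 hPa.
95^0.627 ≈ 17.379.
V ≈ 5.77 × 17.379 ≈ 100.3 kt.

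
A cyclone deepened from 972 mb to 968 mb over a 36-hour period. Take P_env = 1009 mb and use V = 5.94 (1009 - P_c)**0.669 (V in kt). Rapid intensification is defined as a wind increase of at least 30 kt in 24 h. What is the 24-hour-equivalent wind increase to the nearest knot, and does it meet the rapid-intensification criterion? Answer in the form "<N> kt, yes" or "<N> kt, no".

3 kt, no

V₁: ΔP = 37, V ≈ 5.94 × 37^0.669 ≈ 66.51 kt.
V₂: ΔP = 41, V ≈ 5.94 × 41^0.669 ≈ 71.24 kt.
ΔV over 36 h = 4.73 kt → 24 h equivalent = 4.73 × 24/36 ≈ 3.15 kt.
3 kt < 30 kt ⇒ not rapid intensification.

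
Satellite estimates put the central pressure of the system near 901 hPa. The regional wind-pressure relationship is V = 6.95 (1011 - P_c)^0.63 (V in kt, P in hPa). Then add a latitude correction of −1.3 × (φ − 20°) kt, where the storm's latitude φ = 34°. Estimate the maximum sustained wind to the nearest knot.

ΔP = 1011 − 901 = 110 hPa.
110^0.63 ≈ 19.323.
V ≈ 6.95 × 19.323 ≈ 134.3 kt.
Latitude correction: −1.3 × (34 − 20) = -18.2 kt.
Corrected V ≈ 116.1 kt → 116 kt.

116 kt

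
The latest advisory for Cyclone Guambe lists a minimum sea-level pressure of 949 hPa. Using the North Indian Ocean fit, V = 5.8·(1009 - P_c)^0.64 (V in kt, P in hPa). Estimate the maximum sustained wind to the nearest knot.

ΔP = 1009 − 949 = 60 hPa.
60^0.64 ≈ 13.741.
V ≈ 5.8 × 13.741 ≈ 79.7 kt.

80 kt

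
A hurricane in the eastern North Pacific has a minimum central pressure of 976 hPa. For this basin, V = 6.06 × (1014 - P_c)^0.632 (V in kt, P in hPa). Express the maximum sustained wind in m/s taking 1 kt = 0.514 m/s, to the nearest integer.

31 m/s

ΔP = 1014 − 976 = 38 hPa.
V ≈ 6.06 × 38^0.632 = 6.06 × 9.964 ≈ 60.380 kt.
60.380 × 0.514 ≈ 31.04 m/s → 31 m/s.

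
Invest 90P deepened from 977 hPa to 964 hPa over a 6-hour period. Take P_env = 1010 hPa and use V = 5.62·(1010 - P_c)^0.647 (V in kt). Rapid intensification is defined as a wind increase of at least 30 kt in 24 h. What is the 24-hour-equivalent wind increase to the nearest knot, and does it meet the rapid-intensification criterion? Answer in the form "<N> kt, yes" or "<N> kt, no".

52 kt, yes

V₁: ΔP = 33, V ≈ 5.62 × 33^0.647 ≈ 53.98 kt.
V₂: ΔP = 46, V ≈ 5.62 × 46^0.647 ≈ 66.92 kt.
ΔV over 6 h = 12.94 kt → 24 h equivalent = 12.94 × 24/6 ≈ 51.76 kt.
52 kt ≥ 30 kt ⇒ rapid intensification.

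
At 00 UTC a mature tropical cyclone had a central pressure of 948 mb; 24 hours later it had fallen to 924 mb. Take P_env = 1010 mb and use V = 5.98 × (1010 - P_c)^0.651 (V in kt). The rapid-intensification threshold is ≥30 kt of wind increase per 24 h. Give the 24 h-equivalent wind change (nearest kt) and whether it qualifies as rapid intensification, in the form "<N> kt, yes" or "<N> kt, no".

21 kt, no

V₁: ΔP = 62, V ≈ 5.98 × 62^0.651 ≈ 87.81 kt.
V₂: ΔP = 86, V ≈ 5.98 × 86^0.651 ≈ 108.66 kt.
ΔV over 24 h = 20.85 kt → 24 h equivalent = 20.85 × 24/24 ≈ 20.85 kt.
21 kt < 30 kt ⇒ not rapid intensification.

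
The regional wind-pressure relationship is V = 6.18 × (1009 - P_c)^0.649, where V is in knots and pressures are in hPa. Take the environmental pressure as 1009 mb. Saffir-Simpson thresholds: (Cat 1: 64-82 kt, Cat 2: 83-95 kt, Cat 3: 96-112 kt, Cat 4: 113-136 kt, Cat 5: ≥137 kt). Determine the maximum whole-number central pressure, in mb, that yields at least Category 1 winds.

972 mb

Category 1 begins at V = 64 kt.
Required ΔP = (64/6.18)^(1/0.649) = 10.356^1.541 ≈ 36.66 mb.
P_c ≤ 1009 − 36.66 = 972.34, so the highest integer P_c is 972 mb.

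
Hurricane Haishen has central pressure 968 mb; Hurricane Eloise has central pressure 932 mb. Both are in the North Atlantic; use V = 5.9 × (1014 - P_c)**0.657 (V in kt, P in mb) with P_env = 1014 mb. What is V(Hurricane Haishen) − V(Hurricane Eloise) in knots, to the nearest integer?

Hurricane Haishen: ΔP = 46; V ≈ 5.9 × 46^0.657 ≈ 72.99 kt.
Hurricane Eloise: ΔP = 82; V ≈ 5.9 × 82^0.657 ≈ 106.72 kt.
Difference ≈ 72.99 − 106.72 = -33.73 → -34 kt.

-34 kt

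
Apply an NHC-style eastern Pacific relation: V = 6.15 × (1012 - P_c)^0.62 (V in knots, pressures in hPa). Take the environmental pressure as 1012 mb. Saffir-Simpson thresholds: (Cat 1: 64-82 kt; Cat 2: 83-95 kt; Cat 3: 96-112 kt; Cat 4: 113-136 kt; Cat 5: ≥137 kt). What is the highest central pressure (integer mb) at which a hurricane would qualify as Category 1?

968 mb

Category 1 begins at V = 64 kt.
Required ΔP = (64/6.15)^(1/0.62) = 10.407^1.613 ≈ 43.73 mb.
P_c ≤ 1012 − 43.73 = 968.27, so the highest integer P_c is 968 mb.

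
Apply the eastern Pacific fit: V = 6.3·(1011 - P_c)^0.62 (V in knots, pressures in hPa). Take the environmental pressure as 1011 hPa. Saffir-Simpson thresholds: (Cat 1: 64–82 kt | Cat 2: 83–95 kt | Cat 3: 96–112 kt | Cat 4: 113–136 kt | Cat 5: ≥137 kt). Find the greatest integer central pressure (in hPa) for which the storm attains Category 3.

Category 3 begins at V = 96 kt.
Required ΔP = (96/6.3)^(1/0.62) = 15.238^1.613 ≈ 80.90 hPa.
P_c ≤ 1011 − 80.90 = 930.10, so the highest integer P_c is 930 hPa.

930 hPa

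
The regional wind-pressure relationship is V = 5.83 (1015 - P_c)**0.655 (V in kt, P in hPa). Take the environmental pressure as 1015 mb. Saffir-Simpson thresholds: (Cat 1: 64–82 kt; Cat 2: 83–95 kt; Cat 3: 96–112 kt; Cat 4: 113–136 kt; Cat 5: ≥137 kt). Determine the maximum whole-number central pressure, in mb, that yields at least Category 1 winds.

Category 1 begins at V = 64 kt.
Required ΔP = (64/5.83)^(1/0.655) = 10.978^1.527 ≈ 38.78 mb.
P_c ≤ 1015 − 38.78 = 976.22, so the highest integer P_c is 976 mb.

976 mb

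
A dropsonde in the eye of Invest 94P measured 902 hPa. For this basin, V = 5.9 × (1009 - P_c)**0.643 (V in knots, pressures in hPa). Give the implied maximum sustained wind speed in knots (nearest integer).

ΔP = 1009 − 902 = 107 hPa.
107^0.643 ≈ 20.179.
V ≈ 5.9 × 20.179 ≈ 119.1 kt.

119 kt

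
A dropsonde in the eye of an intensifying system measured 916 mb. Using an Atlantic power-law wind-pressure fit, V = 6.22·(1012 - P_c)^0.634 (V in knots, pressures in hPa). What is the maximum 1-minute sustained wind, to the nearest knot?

112 kt

ΔP = 1012 − 916 = 96 mb.
96^0.634 ≈ 18.062.
V ≈ 6.22 × 18.062 ≈ 112.3 kt.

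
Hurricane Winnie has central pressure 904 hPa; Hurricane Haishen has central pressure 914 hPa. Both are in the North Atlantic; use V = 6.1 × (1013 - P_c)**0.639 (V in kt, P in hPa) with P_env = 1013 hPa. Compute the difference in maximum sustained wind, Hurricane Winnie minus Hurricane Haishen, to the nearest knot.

Hurricane Winnie: ΔP = 109; V ≈ 6.1 × 109^0.639 ≈ 122.25 kt.
Hurricane Haishen: ΔP = 99; V ≈ 6.1 × 99^0.639 ≈ 114.96 kt.
Difference ≈ 122.25 − 114.96 = 7.29 → 7 kt.

7 kt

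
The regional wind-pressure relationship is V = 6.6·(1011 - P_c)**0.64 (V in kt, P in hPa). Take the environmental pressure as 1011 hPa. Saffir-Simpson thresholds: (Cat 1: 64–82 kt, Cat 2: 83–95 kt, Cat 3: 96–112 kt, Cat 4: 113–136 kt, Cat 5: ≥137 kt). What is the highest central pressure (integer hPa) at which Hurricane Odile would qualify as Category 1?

Category 1 begins at V = 64 kt.
Required ΔP = (64/6.6)^(1/0.64) = 9.697^1.562 ≈ 34.80 hPa.
P_c ≤ 1011 − 34.80 = 976.20, so the highest integer P_c is 976 hPa.

976 hPa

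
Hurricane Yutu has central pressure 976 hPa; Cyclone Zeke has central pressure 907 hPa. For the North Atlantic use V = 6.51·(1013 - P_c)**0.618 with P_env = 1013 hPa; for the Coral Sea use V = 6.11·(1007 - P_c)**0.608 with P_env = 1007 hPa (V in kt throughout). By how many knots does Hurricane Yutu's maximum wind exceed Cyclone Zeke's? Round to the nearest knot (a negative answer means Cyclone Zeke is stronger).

Hurricane Yutu: ΔP = 37; V ≈ 6.51 × 37^0.618 ≈ 60.64 kt.
Cyclone Zeke: ΔP = 100; V ≈ 6.11 × 100^0.608 ≈ 100.47 kt.
Difference ≈ 60.64 − 100.47 = -39.83 → -40 kt.

-40 kt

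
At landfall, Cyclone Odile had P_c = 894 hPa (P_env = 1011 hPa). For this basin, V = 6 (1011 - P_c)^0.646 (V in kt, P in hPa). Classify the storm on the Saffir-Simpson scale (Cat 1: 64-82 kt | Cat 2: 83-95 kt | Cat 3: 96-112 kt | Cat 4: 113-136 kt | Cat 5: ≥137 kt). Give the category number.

4

ΔP = 1011 − 894 = 117 hPa.
V ≈ 6 × 117^0.646 = 6 × 21.68 ≈ 130 kt.
130 kt falls in the Category 4 band.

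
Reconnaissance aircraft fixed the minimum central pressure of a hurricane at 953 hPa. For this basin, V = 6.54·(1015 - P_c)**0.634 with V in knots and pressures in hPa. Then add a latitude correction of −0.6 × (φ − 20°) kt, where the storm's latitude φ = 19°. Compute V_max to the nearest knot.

90 kt

ΔP = 1015 − 953 = 62 hPa.
62^0.634 ≈ 13.689.
V ≈ 6.54 × 13.689 ≈ 89.5 kt.
Latitude correction: −0.6 × (19 − 20) = 0.6 kt.
Corrected V ≈ 90.1 kt → 90 kt.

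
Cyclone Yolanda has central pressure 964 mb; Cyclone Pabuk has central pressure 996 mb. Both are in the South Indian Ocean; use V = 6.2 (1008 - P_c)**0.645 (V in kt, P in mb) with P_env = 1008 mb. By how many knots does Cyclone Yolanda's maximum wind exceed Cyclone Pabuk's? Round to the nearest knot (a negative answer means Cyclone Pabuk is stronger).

Cyclone Yolanda: ΔP = 44; V ≈ 6.2 × 44^0.645 ≈ 71.19 kt.
Cyclone Pabuk: ΔP = 12; V ≈ 6.2 × 12^0.645 ≈ 30.79 kt.
Difference ≈ 71.19 − 30.79 = 40.40 → 40 kt.

40 kt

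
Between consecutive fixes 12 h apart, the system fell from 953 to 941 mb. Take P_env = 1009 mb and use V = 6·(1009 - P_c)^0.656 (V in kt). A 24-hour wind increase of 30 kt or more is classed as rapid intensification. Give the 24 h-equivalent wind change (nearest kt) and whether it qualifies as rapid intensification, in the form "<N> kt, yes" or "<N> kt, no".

23 kt, no

V₁: ΔP = 56, V ≈ 6 × 56^0.656 ≈ 84.13 kt.
V₂: ΔP = 68, V ≈ 6 × 68^0.656 ≈ 95.56 kt.
ΔV over 12 h = 11.43 kt → 24 h equivalent = 11.43 × 24/12 ≈ 22.86 kt.
23 kt < 30 kt ⇒ not rapid intensification.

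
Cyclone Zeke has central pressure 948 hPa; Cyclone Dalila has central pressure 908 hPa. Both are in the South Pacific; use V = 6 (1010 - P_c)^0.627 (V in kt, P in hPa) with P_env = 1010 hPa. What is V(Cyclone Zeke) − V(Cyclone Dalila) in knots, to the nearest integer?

-29 kt

Cyclone Zeke: ΔP = 62; V ≈ 6 × 62^0.627 ≈ 79.80 kt.
Cyclone Dalila: ΔP = 102; V ≈ 6 × 102^0.627 ≈ 109.03 kt.
Difference ≈ 79.80 − 109.03 = -29.23 → -29 kt.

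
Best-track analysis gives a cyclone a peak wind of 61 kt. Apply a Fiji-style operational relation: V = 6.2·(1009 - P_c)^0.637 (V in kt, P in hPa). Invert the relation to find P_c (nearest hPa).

ΔP = (V / 6.2)^(1/0.637) = (61/6.2)^1.570.
61/6.2 = 9.839; 9.839^1.570 ≈ 36.21 hPa.
P_c = 1009 − 36.21 = 972.79 ≈ 973 hPa.

973 hPa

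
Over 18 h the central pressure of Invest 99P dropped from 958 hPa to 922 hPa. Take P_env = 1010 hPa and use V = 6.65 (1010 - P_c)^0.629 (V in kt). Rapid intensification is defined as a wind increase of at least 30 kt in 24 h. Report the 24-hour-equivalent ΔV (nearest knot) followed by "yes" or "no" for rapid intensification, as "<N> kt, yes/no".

42 kt, yes

V₁: ΔP = 52, V ≈ 6.65 × 52^0.629 ≈ 79.83 kt.
V₂: ΔP = 88, V ≈ 6.65 × 88^0.629 ≈ 111.15 kt.
ΔV over 18 h = 31.32 kt → 24 h equivalent = 31.32 × 24/18 ≈ 41.76 kt.
42 kt ≥ 30 kt ⇒ rapid intensification.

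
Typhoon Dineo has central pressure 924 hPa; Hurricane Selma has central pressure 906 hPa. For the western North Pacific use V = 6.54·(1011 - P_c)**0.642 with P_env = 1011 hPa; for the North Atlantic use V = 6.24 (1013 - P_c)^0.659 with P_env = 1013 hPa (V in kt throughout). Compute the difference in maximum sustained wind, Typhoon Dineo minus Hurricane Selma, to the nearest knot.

-21 kt

Typhoon Dineo: ΔP = 87; V ≈ 6.54 × 87^0.642 ≈ 115.01 kt.
Hurricane Selma: ΔP = 107; V ≈ 6.24 × 107^0.659 ≈ 135.69 kt.
Difference ≈ 115.01 − 135.69 = -20.68 → -21 kt.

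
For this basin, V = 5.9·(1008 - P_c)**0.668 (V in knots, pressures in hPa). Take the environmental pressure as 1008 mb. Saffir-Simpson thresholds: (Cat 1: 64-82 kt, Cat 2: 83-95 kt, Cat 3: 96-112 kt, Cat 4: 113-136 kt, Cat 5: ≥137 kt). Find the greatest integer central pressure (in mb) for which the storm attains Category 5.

897 mb

Category 5 begins at V = 137 kt.
Required ΔP = (137/5.9)^(1/0.668) = 23.220^1.497 ≈ 110.84 mb.
P_c ≤ 1008 − 110.84 = 897.16, so the highest integer P_c is 897 mb.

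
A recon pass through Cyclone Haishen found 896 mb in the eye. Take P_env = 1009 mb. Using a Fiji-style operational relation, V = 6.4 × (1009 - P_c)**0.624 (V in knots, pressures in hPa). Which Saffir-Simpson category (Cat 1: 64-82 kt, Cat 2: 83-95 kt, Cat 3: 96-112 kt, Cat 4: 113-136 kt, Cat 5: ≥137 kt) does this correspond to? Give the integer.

ΔP = 1009 − 896 = 113 mb.
V ≈ 6.4 × 113^0.624 = 6.4 × 19.10 ≈ 122 kt.
122 kt falls in the Category 4 band.

4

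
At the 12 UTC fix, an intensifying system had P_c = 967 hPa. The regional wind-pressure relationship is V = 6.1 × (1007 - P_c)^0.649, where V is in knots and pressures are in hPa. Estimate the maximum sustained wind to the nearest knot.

ΔP = 1007 − 967 = 40 hPa.
40^0.649 ≈ 10.958.
V ≈ 6.1 × 10.958 ≈ 66.8 kt.

67 kt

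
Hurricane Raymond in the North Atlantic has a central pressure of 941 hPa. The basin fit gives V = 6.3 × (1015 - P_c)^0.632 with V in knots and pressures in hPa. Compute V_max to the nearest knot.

96 kt

ΔP = 1015 − 941 = 74 hPa.
74^0.632 ≈ 15.183.
V ≈ 6.3 × 15.183 ≈ 95.7 kt.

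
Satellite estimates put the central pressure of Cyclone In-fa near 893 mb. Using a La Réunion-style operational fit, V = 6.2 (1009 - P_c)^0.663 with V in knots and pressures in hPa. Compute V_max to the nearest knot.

145 kt

ΔP = 1009 − 893 = 116 mb.
116^0.663 ≈ 23.374.
V ≈ 6.2 × 23.374 ≈ 144.9 kt.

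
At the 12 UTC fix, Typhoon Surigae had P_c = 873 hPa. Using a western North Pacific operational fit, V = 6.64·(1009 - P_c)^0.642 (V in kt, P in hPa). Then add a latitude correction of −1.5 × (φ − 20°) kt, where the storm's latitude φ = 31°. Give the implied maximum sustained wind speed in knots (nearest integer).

139 kt

ΔP = 1009 − 873 = 136 hPa.
136^0.642 ≈ 23.428.
V ≈ 6.64 × 23.428 ≈ 155.6 kt.
Latitude correction: −1.5 × (31 − 20) = -16.5 kt.
Corrected V ≈ 139.1 kt → 139 kt.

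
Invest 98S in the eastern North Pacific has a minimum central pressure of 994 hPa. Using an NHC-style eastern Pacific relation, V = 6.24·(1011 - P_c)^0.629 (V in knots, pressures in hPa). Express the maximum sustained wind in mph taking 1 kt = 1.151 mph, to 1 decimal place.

ΔP = 1011 − 994 = 17 hPa.
V ≈ 6.24 × 17^0.629 = 6.24 × 5.942 ≈ 37.080 kt.
37.080 × 1.151 ≈ 42.68 mph → 42.7 mph.

42.7 mph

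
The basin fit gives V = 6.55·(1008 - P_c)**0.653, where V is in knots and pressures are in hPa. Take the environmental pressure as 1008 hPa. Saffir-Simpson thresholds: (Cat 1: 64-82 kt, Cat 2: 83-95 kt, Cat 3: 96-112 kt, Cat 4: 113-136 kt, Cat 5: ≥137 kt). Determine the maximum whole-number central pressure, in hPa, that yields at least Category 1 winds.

Category 1 begins at V = 64 kt.
Required ΔP = (64/6.55)^(1/0.653) = 9.771^1.531 ≈ 32.81 hPa.
P_c ≤ 1008 − 32.81 = 975.19, so the highest integer P_c is 975 hPa.

975 hPa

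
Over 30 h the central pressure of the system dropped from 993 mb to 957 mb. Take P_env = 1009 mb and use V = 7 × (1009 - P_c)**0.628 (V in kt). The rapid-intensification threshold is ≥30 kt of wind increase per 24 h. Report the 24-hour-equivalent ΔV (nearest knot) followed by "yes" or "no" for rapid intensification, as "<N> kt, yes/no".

35 kt, yes

V₁: ΔP = 16, V ≈ 7 × 16^0.628 ≈ 39.93 kt.
V₂: ΔP = 52, V ≈ 7 × 52^0.628 ≈ 83.70 kt.
ΔV over 30 h = 43.77 kt → 24 h equivalent = 43.77 × 24/30 ≈ 35.02 kt.
35 kt ≥ 30 kt ⇒ rapid intensification.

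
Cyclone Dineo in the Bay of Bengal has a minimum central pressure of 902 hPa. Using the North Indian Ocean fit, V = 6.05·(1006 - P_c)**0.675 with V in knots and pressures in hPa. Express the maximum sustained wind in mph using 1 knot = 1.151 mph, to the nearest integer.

160 mph

ΔP = 1006 − 902 = 104 hPa.
V ≈ 6.05 × 104^0.675 = 6.05 × 22.988 ≈ 139.076 kt.
139.076 × 1.151 ≈ 160.08 mph → 160 mph.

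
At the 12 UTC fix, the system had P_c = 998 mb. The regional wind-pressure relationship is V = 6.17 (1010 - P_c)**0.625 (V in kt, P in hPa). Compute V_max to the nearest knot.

ΔP = 1010 − 998 = 12 mb.
12^0.625 ≈ 4.726.
V ≈ 6.17 × 4.726 ≈ 29.2 kt.

29 kt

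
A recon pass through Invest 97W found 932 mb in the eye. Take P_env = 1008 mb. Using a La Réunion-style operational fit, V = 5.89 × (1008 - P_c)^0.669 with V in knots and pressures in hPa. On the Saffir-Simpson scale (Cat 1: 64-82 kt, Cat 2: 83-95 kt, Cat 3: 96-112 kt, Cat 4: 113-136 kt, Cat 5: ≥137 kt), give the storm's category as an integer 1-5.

ΔP = 1008 − 932 = 76 mb.
V ≈ 5.89 × 76^0.669 = 5.89 × 18.12 ≈ 107 kt.
107 kt falls in the Category 3 band.

3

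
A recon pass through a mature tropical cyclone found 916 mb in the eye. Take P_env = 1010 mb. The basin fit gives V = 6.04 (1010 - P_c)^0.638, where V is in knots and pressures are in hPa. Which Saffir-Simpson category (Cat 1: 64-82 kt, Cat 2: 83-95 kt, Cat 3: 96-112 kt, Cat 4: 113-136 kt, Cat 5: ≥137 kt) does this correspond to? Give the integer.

ΔP = 1010 − 916 = 94 mb.
V ≈ 6.04 × 94^0.638 = 6.04 × 18.15 ≈ 110 kt.
110 kt falls in the Category 3 band.

3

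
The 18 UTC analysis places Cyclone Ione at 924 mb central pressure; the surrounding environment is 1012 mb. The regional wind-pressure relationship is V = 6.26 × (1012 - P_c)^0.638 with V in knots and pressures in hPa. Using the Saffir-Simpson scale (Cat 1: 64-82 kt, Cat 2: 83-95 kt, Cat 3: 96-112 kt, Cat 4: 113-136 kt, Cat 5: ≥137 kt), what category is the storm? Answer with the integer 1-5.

3

ΔP = 1012 − 924 = 88 mb.
V ≈ 6.26 × 88^0.638 = 6.26 × 17.40 ≈ 109 kt.
109 kt falls in the Category 3 band.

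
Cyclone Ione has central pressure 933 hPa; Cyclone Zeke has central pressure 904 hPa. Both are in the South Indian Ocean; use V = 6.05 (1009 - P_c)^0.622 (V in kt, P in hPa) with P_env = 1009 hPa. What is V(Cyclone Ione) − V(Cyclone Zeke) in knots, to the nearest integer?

Cyclone Ione: ΔP = 76; V ≈ 6.05 × 76^0.622 ≈ 89.46 kt.
Cyclone Zeke: ΔP = 105; V ≈ 6.05 × 105^0.622 ≈ 109.38 kt.
Difference ≈ 89.46 − 109.38 = -19.92 → -20 kt.

-20 kt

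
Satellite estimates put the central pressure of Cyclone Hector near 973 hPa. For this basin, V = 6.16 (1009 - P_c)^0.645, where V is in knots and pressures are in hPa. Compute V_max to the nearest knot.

ΔP = 1009 − 973 = 36 hPa.
36^0.645 ≈ 10.088.
V ≈ 6.16 × 10.088 ≈ 62.1 kt.

62 kt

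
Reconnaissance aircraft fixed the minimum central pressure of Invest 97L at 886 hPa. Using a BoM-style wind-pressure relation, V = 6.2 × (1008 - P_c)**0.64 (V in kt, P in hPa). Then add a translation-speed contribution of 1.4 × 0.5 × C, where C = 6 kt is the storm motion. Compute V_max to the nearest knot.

138 kt

ΔP = 1008 − 886 = 122 hPa.
122^0.64 ≈ 21.641.
V ≈ 6.2 × 21.641 ≈ 134.2 kt.
Translation term: 1.4 × 0.5 × 6 = 4.2 kt.
Corrected V ≈ 138.4 kt → 138 kt.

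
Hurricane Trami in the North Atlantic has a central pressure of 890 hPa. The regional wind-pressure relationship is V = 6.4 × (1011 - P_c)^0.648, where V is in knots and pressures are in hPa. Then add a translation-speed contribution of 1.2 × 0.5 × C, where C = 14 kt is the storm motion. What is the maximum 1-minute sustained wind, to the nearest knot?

152 kt

ΔP = 1011 − 890 = 121 hPa.
121^0.648 ≈ 22.369.
V ≈ 6.4 × 22.369 ≈ 143.2 kt.
Translation term: 1.2 × 0.5 × 14 = 8.4 kt.
Corrected V ≈ 151.6 kt → 152 kt.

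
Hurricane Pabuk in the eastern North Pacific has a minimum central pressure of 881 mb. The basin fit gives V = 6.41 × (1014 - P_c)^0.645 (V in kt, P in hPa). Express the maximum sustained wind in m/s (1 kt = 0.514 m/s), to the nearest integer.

77 m/s

ΔP = 1014 − 881 = 133 mb.
V ≈ 6.41 × 133^0.645 = 6.41 × 23.436 ≈ 150.225 kt.
150.225 × 0.514 ≈ 77.22 m/s → 77 m/s.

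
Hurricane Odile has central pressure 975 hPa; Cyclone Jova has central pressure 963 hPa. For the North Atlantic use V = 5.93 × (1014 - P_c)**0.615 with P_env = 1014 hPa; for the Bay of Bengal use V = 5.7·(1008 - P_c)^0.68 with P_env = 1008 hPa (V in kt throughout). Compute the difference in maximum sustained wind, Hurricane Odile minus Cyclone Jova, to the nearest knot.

-19 kt

Hurricane Odile: ΔP = 39; V ≈ 5.93 × 39^0.615 ≈ 56.44 kt.
Cyclone Jova: ΔP = 45; V ≈ 5.7 × 45^0.68 ≈ 75.87 kt.
Difference ≈ 56.44 − 75.87 = -19.43 → -19 kt.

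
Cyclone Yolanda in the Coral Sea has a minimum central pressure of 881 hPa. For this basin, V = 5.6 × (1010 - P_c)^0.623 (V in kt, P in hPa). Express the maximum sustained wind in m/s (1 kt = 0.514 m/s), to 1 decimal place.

ΔP = 1010 − 881 = 129 hPa.
V ≈ 5.6 × 129^0.623 = 5.6 × 20.649 ≈ 115.634 kt.
115.634 × 0.514 ≈ 59.44 m/s → 59.4 m/s.

59.4 m/s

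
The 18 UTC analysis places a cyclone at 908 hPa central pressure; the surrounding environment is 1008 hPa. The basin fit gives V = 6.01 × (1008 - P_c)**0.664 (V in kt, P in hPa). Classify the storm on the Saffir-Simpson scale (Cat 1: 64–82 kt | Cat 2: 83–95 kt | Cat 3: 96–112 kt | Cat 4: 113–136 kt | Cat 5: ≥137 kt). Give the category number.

4

ΔP = 1008 − 908 = 100 hPa.
V ≈ 6.01 × 100^0.664 = 6.01 × 21.28 ≈ 128 kt.
128 kt falls in the Category 4 band.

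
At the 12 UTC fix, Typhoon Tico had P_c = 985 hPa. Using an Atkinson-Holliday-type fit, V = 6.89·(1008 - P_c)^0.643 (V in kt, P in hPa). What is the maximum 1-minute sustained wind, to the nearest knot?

ΔP = 1008 − 985 = 23 hPa.
23^0.643 ≈ 7.509.
V ≈ 6.89 × 7.509 ≈ 51.7 kt.

52 kt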